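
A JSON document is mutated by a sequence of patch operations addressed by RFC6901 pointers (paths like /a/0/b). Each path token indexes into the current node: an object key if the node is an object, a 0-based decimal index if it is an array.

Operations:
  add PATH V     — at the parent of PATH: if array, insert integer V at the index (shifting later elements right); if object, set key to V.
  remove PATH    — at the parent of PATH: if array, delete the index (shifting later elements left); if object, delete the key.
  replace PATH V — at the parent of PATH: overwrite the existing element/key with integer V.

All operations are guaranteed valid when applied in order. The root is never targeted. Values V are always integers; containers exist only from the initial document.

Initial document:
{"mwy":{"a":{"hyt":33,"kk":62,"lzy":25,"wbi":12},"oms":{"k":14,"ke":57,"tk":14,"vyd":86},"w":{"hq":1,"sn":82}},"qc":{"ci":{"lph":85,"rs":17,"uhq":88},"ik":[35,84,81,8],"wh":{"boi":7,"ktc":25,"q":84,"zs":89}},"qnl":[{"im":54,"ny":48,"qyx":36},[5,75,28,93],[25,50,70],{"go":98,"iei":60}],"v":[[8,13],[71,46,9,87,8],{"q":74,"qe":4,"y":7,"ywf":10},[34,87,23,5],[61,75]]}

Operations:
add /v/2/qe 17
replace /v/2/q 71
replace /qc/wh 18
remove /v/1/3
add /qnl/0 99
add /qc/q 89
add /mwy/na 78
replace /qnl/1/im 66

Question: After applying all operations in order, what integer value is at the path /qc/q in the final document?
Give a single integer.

After op 1 (add /v/2/qe 17): {"mwy":{"a":{"hyt":33,"kk":62,"lzy":25,"wbi":12},"oms":{"k":14,"ke":57,"tk":14,"vyd":86},"w":{"hq":1,"sn":82}},"qc":{"ci":{"lph":85,"rs":17,"uhq":88},"ik":[35,84,81,8],"wh":{"boi":7,"ktc":25,"q":84,"zs":89}},"qnl":[{"im":54,"ny":48,"qyx":36},[5,75,28,93],[25,50,70],{"go":98,"iei":60}],"v":[[8,13],[71,46,9,87,8],{"q":74,"qe":17,"y":7,"ywf":10},[34,87,23,5],[61,75]]}
After op 2 (replace /v/2/q 71): {"mwy":{"a":{"hyt":33,"kk":62,"lzy":25,"wbi":12},"oms":{"k":14,"ke":57,"tk":14,"vyd":86},"w":{"hq":1,"sn":82}},"qc":{"ci":{"lph":85,"rs":17,"uhq":88},"ik":[35,84,81,8],"wh":{"boi":7,"ktc":25,"q":84,"zs":89}},"qnl":[{"im":54,"ny":48,"qyx":36},[5,75,28,93],[25,50,70],{"go":98,"iei":60}],"v":[[8,13],[71,46,9,87,8],{"q":71,"qe":17,"y":7,"ywf":10},[34,87,23,5],[61,75]]}
After op 3 (replace /qc/wh 18): {"mwy":{"a":{"hyt":33,"kk":62,"lzy":25,"wbi":12},"oms":{"k":14,"ke":57,"tk":14,"vyd":86},"w":{"hq":1,"sn":82}},"qc":{"ci":{"lph":85,"rs":17,"uhq":88},"ik":[35,84,81,8],"wh":18},"qnl":[{"im":54,"ny":48,"qyx":36},[5,75,28,93],[25,50,70],{"go":98,"iei":60}],"v":[[8,13],[71,46,9,87,8],{"q":71,"qe":17,"y":7,"ywf":10},[34,87,23,5],[61,75]]}
After op 4 (remove /v/1/3): {"mwy":{"a":{"hyt":33,"kk":62,"lzy":25,"wbi":12},"oms":{"k":14,"ke":57,"tk":14,"vyd":86},"w":{"hq":1,"sn":82}},"qc":{"ci":{"lph":85,"rs":17,"uhq":88},"ik":[35,84,81,8],"wh":18},"qnl":[{"im":54,"ny":48,"qyx":36},[5,75,28,93],[25,50,70],{"go":98,"iei":60}],"v":[[8,13],[71,46,9,8],{"q":71,"qe":17,"y":7,"ywf":10},[34,87,23,5],[61,75]]}
After op 5 (add /qnl/0 99): {"mwy":{"a":{"hyt":33,"kk":62,"lzy":25,"wbi":12},"oms":{"k":14,"ke":57,"tk":14,"vyd":86},"w":{"hq":1,"sn":82}},"qc":{"ci":{"lph":85,"rs":17,"uhq":88},"ik":[35,84,81,8],"wh":18},"qnl":[99,{"im":54,"ny":48,"qyx":36},[5,75,28,93],[25,50,70],{"go":98,"iei":60}],"v":[[8,13],[71,46,9,8],{"q":71,"qe":17,"y":7,"ywf":10},[34,87,23,5],[61,75]]}
After op 6 (add /qc/q 89): {"mwy":{"a":{"hyt":33,"kk":62,"lzy":25,"wbi":12},"oms":{"k":14,"ke":57,"tk":14,"vyd":86},"w":{"hq":1,"sn":82}},"qc":{"ci":{"lph":85,"rs":17,"uhq":88},"ik":[35,84,81,8],"q":89,"wh":18},"qnl":[99,{"im":54,"ny":48,"qyx":36},[5,75,28,93],[25,50,70],{"go":98,"iei":60}],"v":[[8,13],[71,46,9,8],{"q":71,"qe":17,"y":7,"ywf":10},[34,87,23,5],[61,75]]}
After op 7 (add /mwy/na 78): {"mwy":{"a":{"hyt":33,"kk":62,"lzy":25,"wbi":12},"na":78,"oms":{"k":14,"ke":57,"tk":14,"vyd":86},"w":{"hq":1,"sn":82}},"qc":{"ci":{"lph":85,"rs":17,"uhq":88},"ik":[35,84,81,8],"q":89,"wh":18},"qnl":[99,{"im":54,"ny":48,"qyx":36},[5,75,28,93],[25,50,70],{"go":98,"iei":60}],"v":[[8,13],[71,46,9,8],{"q":71,"qe":17,"y":7,"ywf":10},[34,87,23,5],[61,75]]}
After op 8 (replace /qnl/1/im 66): {"mwy":{"a":{"hyt":33,"kk":62,"lzy":25,"wbi":12},"na":78,"oms":{"k":14,"ke":57,"tk":14,"vyd":86},"w":{"hq":1,"sn":82}},"qc":{"ci":{"lph":85,"rs":17,"uhq":88},"ik":[35,84,81,8],"q":89,"wh":18},"qnl":[99,{"im":66,"ny":48,"qyx":36},[5,75,28,93],[25,50,70],{"go":98,"iei":60}],"v":[[8,13],[71,46,9,8],{"q":71,"qe":17,"y":7,"ywf":10},[34,87,23,5],[61,75]]}
Value at /qc/q: 89

Answer: 89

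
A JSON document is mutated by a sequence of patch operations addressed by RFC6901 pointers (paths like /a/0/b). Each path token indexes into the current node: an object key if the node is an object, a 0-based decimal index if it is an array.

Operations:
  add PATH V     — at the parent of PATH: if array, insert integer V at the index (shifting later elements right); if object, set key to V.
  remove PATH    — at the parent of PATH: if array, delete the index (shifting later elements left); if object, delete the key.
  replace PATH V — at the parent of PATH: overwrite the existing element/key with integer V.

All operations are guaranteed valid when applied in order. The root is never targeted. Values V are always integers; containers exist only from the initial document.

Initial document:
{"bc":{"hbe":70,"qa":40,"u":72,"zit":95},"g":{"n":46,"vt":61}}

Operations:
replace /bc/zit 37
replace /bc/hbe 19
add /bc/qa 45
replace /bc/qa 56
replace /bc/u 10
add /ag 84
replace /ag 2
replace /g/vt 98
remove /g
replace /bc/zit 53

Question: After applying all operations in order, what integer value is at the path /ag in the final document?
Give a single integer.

Answer: 2

Derivation:
After op 1 (replace /bc/zit 37): {"bc":{"hbe":70,"qa":40,"u":72,"zit":37},"g":{"n":46,"vt":61}}
After op 2 (replace /bc/hbe 19): {"bc":{"hbe":19,"qa":40,"u":72,"zit":37},"g":{"n":46,"vt":61}}
After op 3 (add /bc/qa 45): {"bc":{"hbe":19,"qa":45,"u":72,"zit":37},"g":{"n":46,"vt":61}}
After op 4 (replace /bc/qa 56): {"bc":{"hbe":19,"qa":56,"u":72,"zit":37},"g":{"n":46,"vt":61}}
After op 5 (replace /bc/u 10): {"bc":{"hbe":19,"qa":56,"u":10,"zit":37},"g":{"n":46,"vt":61}}
After op 6 (add /ag 84): {"ag":84,"bc":{"hbe":19,"qa":56,"u":10,"zit":37},"g":{"n":46,"vt":61}}
After op 7 (replace /ag 2): {"ag":2,"bc":{"hbe":19,"qa":56,"u":10,"zit":37},"g":{"n":46,"vt":61}}
After op 8 (replace /g/vt 98): {"ag":2,"bc":{"hbe":19,"qa":56,"u":10,"zit":37},"g":{"n":46,"vt":98}}
After op 9 (remove /g): {"ag":2,"bc":{"hbe":19,"qa":56,"u":10,"zit":37}}
After op 10 (replace /bc/zit 53): {"ag":2,"bc":{"hbe":19,"qa":56,"u":10,"zit":53}}
Value at /ag: 2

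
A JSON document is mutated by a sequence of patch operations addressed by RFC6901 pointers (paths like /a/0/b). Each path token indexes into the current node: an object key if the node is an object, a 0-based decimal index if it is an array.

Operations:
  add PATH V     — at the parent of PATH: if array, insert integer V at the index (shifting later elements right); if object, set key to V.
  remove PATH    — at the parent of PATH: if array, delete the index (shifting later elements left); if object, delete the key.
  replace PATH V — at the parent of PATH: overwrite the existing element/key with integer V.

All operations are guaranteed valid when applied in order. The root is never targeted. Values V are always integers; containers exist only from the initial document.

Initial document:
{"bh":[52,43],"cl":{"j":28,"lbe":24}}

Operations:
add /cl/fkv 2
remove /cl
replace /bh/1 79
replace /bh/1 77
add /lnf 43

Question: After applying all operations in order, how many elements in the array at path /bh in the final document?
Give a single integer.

After op 1 (add /cl/fkv 2): {"bh":[52,43],"cl":{"fkv":2,"j":28,"lbe":24}}
After op 2 (remove /cl): {"bh":[52,43]}
After op 3 (replace /bh/1 79): {"bh":[52,79]}
After op 4 (replace /bh/1 77): {"bh":[52,77]}
After op 5 (add /lnf 43): {"bh":[52,77],"lnf":43}
Size at path /bh: 2

Answer: 2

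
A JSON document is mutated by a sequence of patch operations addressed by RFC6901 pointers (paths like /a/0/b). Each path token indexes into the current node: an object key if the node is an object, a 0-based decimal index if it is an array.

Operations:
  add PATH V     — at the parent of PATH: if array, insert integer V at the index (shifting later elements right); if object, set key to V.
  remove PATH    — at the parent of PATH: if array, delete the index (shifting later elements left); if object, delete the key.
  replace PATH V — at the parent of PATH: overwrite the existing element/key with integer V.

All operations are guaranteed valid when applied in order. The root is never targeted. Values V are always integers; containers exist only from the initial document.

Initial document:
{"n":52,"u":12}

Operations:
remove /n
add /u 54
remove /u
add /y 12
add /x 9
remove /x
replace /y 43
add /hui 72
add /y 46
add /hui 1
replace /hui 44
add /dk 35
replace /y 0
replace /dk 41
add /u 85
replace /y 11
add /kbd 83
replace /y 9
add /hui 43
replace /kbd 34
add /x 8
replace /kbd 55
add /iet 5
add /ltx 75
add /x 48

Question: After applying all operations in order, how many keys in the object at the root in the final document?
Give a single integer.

Answer: 8

Derivation:
After op 1 (remove /n): {"u":12}
After op 2 (add /u 54): {"u":54}
After op 3 (remove /u): {}
After op 4 (add /y 12): {"y":12}
After op 5 (add /x 9): {"x":9,"y":12}
After op 6 (remove /x): {"y":12}
After op 7 (replace /y 43): {"y":43}
After op 8 (add /hui 72): {"hui":72,"y":43}
After op 9 (add /y 46): {"hui":72,"y":46}
After op 10 (add /hui 1): {"hui":1,"y":46}
After op 11 (replace /hui 44): {"hui":44,"y":46}
After op 12 (add /dk 35): {"dk":35,"hui":44,"y":46}
After op 13 (replace /y 0): {"dk":35,"hui":44,"y":0}
After op 14 (replace /dk 41): {"dk":41,"hui":44,"y":0}
After op 15 (add /u 85): {"dk":41,"hui":44,"u":85,"y":0}
After op 16 (replace /y 11): {"dk":41,"hui":44,"u":85,"y":11}
After op 17 (add /kbd 83): {"dk":41,"hui":44,"kbd":83,"u":85,"y":11}
After op 18 (replace /y 9): {"dk":41,"hui":44,"kbd":83,"u":85,"y":9}
After op 19 (add /hui 43): {"dk":41,"hui":43,"kbd":83,"u":85,"y":9}
After op 20 (replace /kbd 34): {"dk":41,"hui":43,"kbd":34,"u":85,"y":9}
After op 21 (add /x 8): {"dk":41,"hui":43,"kbd":34,"u":85,"x":8,"y":9}
After op 22 (replace /kbd 55): {"dk":41,"hui":43,"kbd":55,"u":85,"x":8,"y":9}
After op 23 (add /iet 5): {"dk":41,"hui":43,"iet":5,"kbd":55,"u":85,"x":8,"y":9}
After op 24 (add /ltx 75): {"dk":41,"hui":43,"iet":5,"kbd":55,"ltx":75,"u":85,"x":8,"y":9}
After op 25 (add /x 48): {"dk":41,"hui":43,"iet":5,"kbd":55,"ltx":75,"u":85,"x":48,"y":9}
Size at the root: 8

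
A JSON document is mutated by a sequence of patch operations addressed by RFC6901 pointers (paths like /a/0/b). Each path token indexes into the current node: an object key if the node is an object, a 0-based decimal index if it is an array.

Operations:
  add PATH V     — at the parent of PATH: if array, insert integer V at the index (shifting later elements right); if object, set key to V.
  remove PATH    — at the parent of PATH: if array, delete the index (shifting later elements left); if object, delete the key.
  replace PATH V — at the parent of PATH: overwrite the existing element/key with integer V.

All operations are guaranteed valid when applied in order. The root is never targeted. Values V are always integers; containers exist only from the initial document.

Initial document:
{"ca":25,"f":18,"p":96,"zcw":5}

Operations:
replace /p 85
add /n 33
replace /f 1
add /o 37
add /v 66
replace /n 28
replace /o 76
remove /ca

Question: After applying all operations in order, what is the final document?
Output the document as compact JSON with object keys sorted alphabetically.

Answer: {"f":1,"n":28,"o":76,"p":85,"v":66,"zcw":5}

Derivation:
After op 1 (replace /p 85): {"ca":25,"f":18,"p":85,"zcw":5}
After op 2 (add /n 33): {"ca":25,"f":18,"n":33,"p":85,"zcw":5}
After op 3 (replace /f 1): {"ca":25,"f":1,"n":33,"p":85,"zcw":5}
After op 4 (add /o 37): {"ca":25,"f":1,"n":33,"o":37,"p":85,"zcw":5}
After op 5 (add /v 66): {"ca":25,"f":1,"n":33,"o":37,"p":85,"v":66,"zcw":5}
After op 6 (replace /n 28): {"ca":25,"f":1,"n":28,"o":37,"p":85,"v":66,"zcw":5}
After op 7 (replace /o 76): {"ca":25,"f":1,"n":28,"o":76,"p":85,"v":66,"zcw":5}
After op 8 (remove /ca): {"f":1,"n":28,"o":76,"p":85,"v":66,"zcw":5}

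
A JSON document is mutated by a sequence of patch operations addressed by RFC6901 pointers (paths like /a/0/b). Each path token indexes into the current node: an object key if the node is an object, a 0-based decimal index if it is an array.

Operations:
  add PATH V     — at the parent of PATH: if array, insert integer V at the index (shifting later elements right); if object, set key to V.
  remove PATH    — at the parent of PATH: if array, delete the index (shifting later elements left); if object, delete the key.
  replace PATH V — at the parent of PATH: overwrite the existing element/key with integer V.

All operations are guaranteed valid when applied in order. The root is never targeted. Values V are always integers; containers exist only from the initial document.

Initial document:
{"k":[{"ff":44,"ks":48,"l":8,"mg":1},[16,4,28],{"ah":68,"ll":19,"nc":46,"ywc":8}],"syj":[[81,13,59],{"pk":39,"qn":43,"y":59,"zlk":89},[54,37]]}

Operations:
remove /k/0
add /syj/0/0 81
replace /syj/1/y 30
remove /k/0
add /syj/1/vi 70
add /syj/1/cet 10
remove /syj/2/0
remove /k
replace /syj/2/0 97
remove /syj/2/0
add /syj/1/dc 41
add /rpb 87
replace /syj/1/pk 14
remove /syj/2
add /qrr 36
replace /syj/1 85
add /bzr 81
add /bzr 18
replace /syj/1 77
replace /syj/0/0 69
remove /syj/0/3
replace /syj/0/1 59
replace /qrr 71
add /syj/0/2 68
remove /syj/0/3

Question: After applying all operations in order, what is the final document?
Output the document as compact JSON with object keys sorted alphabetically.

After op 1 (remove /k/0): {"k":[[16,4,28],{"ah":68,"ll":19,"nc":46,"ywc":8}],"syj":[[81,13,59],{"pk":39,"qn":43,"y":59,"zlk":89},[54,37]]}
After op 2 (add /syj/0/0 81): {"k":[[16,4,28],{"ah":68,"ll":19,"nc":46,"ywc":8}],"syj":[[81,81,13,59],{"pk":39,"qn":43,"y":59,"zlk":89},[54,37]]}
After op 3 (replace /syj/1/y 30): {"k":[[16,4,28],{"ah":68,"ll":19,"nc":46,"ywc":8}],"syj":[[81,81,13,59],{"pk":39,"qn":43,"y":30,"zlk":89},[54,37]]}
After op 4 (remove /k/0): {"k":[{"ah":68,"ll":19,"nc":46,"ywc":8}],"syj":[[81,81,13,59],{"pk":39,"qn":43,"y":30,"zlk":89},[54,37]]}
After op 5 (add /syj/1/vi 70): {"k":[{"ah":68,"ll":19,"nc":46,"ywc":8}],"syj":[[81,81,13,59],{"pk":39,"qn":43,"vi":70,"y":30,"zlk":89},[54,37]]}
After op 6 (add /syj/1/cet 10): {"k":[{"ah":68,"ll":19,"nc":46,"ywc":8}],"syj":[[81,81,13,59],{"cet":10,"pk":39,"qn":43,"vi":70,"y":30,"zlk":89},[54,37]]}
After op 7 (remove /syj/2/0): {"k":[{"ah":68,"ll":19,"nc":46,"ywc":8}],"syj":[[81,81,13,59],{"cet":10,"pk":39,"qn":43,"vi":70,"y":30,"zlk":89},[37]]}
After op 8 (remove /k): {"syj":[[81,81,13,59],{"cet":10,"pk":39,"qn":43,"vi":70,"y":30,"zlk":89},[37]]}
After op 9 (replace /syj/2/0 97): {"syj":[[81,81,13,59],{"cet":10,"pk":39,"qn":43,"vi":70,"y":30,"zlk":89},[97]]}
After op 10 (remove /syj/2/0): {"syj":[[81,81,13,59],{"cet":10,"pk":39,"qn":43,"vi":70,"y":30,"zlk":89},[]]}
After op 11 (add /syj/1/dc 41): {"syj":[[81,81,13,59],{"cet":10,"dc":41,"pk":39,"qn":43,"vi":70,"y":30,"zlk":89},[]]}
After op 12 (add /rpb 87): {"rpb":87,"syj":[[81,81,13,59],{"cet":10,"dc":41,"pk":39,"qn":43,"vi":70,"y":30,"zlk":89},[]]}
After op 13 (replace /syj/1/pk 14): {"rpb":87,"syj":[[81,81,13,59],{"cet":10,"dc":41,"pk":14,"qn":43,"vi":70,"y":30,"zlk":89},[]]}
After op 14 (remove /syj/2): {"rpb":87,"syj":[[81,81,13,59],{"cet":10,"dc":41,"pk":14,"qn":43,"vi":70,"y":30,"zlk":89}]}
After op 15 (add /qrr 36): {"qrr":36,"rpb":87,"syj":[[81,81,13,59],{"cet":10,"dc":41,"pk":14,"qn":43,"vi":70,"y":30,"zlk":89}]}
After op 16 (replace /syj/1 85): {"qrr":36,"rpb":87,"syj":[[81,81,13,59],85]}
After op 17 (add /bzr 81): {"bzr":81,"qrr":36,"rpb":87,"syj":[[81,81,13,59],85]}
After op 18 (add /bzr 18): {"bzr":18,"qrr":36,"rpb":87,"syj":[[81,81,13,59],85]}
After op 19 (replace /syj/1 77): {"bzr":18,"qrr":36,"rpb":87,"syj":[[81,81,13,59],77]}
After op 20 (replace /syj/0/0 69): {"bzr":18,"qrr":36,"rpb":87,"syj":[[69,81,13,59],77]}
After op 21 (remove /syj/0/3): {"bzr":18,"qrr":36,"rpb":87,"syj":[[69,81,13],77]}
After op 22 (replace /syj/0/1 59): {"bzr":18,"qrr":36,"rpb":87,"syj":[[69,59,13],77]}
After op 23 (replace /qrr 71): {"bzr":18,"qrr":71,"rpb":87,"syj":[[69,59,13],77]}
After op 24 (add /syj/0/2 68): {"bzr":18,"qrr":71,"rpb":87,"syj":[[69,59,68,13],77]}
After op 25 (remove /syj/0/3): {"bzr":18,"qrr":71,"rpb":87,"syj":[[69,59,68],77]}

Answer: {"bzr":18,"qrr":71,"rpb":87,"syj":[[69,59,68],77]}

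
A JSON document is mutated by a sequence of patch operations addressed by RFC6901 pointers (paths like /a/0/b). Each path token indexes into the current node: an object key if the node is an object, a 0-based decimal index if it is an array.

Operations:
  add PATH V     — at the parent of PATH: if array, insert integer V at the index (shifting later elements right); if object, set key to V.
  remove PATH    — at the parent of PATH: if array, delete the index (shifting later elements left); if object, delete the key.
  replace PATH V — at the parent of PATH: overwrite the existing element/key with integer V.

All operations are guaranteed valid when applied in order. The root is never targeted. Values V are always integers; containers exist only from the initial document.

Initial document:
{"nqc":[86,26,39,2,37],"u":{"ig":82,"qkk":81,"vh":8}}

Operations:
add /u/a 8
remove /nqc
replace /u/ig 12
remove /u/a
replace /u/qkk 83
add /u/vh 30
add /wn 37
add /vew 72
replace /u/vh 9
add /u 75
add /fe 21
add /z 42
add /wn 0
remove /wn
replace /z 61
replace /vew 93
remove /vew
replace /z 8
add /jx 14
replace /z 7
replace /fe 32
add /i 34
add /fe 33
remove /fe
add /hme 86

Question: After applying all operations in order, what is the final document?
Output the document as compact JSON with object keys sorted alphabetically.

After op 1 (add /u/a 8): {"nqc":[86,26,39,2,37],"u":{"a":8,"ig":82,"qkk":81,"vh":8}}
After op 2 (remove /nqc): {"u":{"a":8,"ig":82,"qkk":81,"vh":8}}
After op 3 (replace /u/ig 12): {"u":{"a":8,"ig":12,"qkk":81,"vh":8}}
After op 4 (remove /u/a): {"u":{"ig":12,"qkk":81,"vh":8}}
After op 5 (replace /u/qkk 83): {"u":{"ig":12,"qkk":83,"vh":8}}
After op 6 (add /u/vh 30): {"u":{"ig":12,"qkk":83,"vh":30}}
After op 7 (add /wn 37): {"u":{"ig":12,"qkk":83,"vh":30},"wn":37}
After op 8 (add /vew 72): {"u":{"ig":12,"qkk":83,"vh":30},"vew":72,"wn":37}
After op 9 (replace /u/vh 9): {"u":{"ig":12,"qkk":83,"vh":9},"vew":72,"wn":37}
After op 10 (add /u 75): {"u":75,"vew":72,"wn":37}
After op 11 (add /fe 21): {"fe":21,"u":75,"vew":72,"wn":37}
After op 12 (add /z 42): {"fe":21,"u":75,"vew":72,"wn":37,"z":42}
After op 13 (add /wn 0): {"fe":21,"u":75,"vew":72,"wn":0,"z":42}
After op 14 (remove /wn): {"fe":21,"u":75,"vew":72,"z":42}
After op 15 (replace /z 61): {"fe":21,"u":75,"vew":72,"z":61}
After op 16 (replace /vew 93): {"fe":21,"u":75,"vew":93,"z":61}
After op 17 (remove /vew): {"fe":21,"u":75,"z":61}
After op 18 (replace /z 8): {"fe":21,"u":75,"z":8}
After op 19 (add /jx 14): {"fe":21,"jx":14,"u":75,"z":8}
After op 20 (replace /z 7): {"fe":21,"jx":14,"u":75,"z":7}
After op 21 (replace /fe 32): {"fe":32,"jx":14,"u":75,"z":7}
After op 22 (add /i 34): {"fe":32,"i":34,"jx":14,"u":75,"z":7}
After op 23 (add /fe 33): {"fe":33,"i":34,"jx":14,"u":75,"z":7}
After op 24 (remove /fe): {"i":34,"jx":14,"u":75,"z":7}
After op 25 (add /hme 86): {"hme":86,"i":34,"jx":14,"u":75,"z":7}

Answer: {"hme":86,"i":34,"jx":14,"u":75,"z":7}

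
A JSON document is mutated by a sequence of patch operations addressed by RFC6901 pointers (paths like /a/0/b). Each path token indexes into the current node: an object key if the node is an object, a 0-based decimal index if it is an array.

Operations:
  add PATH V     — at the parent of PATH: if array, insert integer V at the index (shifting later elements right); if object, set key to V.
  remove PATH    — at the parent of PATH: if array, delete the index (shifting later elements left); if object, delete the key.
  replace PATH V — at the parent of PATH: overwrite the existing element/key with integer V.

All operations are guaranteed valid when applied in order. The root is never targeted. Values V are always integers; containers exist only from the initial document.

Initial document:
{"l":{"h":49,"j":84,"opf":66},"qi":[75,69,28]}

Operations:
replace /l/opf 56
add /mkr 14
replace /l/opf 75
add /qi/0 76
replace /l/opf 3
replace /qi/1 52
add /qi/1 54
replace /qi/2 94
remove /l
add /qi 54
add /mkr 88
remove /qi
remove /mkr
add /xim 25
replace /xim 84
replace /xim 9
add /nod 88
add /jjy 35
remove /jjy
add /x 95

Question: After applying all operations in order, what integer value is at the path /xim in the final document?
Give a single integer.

Answer: 9

Derivation:
After op 1 (replace /l/opf 56): {"l":{"h":49,"j":84,"opf":56},"qi":[75,69,28]}
After op 2 (add /mkr 14): {"l":{"h":49,"j":84,"opf":56},"mkr":14,"qi":[75,69,28]}
After op 3 (replace /l/opf 75): {"l":{"h":49,"j":84,"opf":75},"mkr":14,"qi":[75,69,28]}
After op 4 (add /qi/0 76): {"l":{"h":49,"j":84,"opf":75},"mkr":14,"qi":[76,75,69,28]}
After op 5 (replace /l/opf 3): {"l":{"h":49,"j":84,"opf":3},"mkr":14,"qi":[76,75,69,28]}
After op 6 (replace /qi/1 52): {"l":{"h":49,"j":84,"opf":3},"mkr":14,"qi":[76,52,69,28]}
After op 7 (add /qi/1 54): {"l":{"h":49,"j":84,"opf":3},"mkr":14,"qi":[76,54,52,69,28]}
After op 8 (replace /qi/2 94): {"l":{"h":49,"j":84,"opf":3},"mkr":14,"qi":[76,54,94,69,28]}
After op 9 (remove /l): {"mkr":14,"qi":[76,54,94,69,28]}
After op 10 (add /qi 54): {"mkr":14,"qi":54}
After op 11 (add /mkr 88): {"mkr":88,"qi":54}
After op 12 (remove /qi): {"mkr":88}
After op 13 (remove /mkr): {}
After op 14 (add /xim 25): {"xim":25}
After op 15 (replace /xim 84): {"xim":84}
After op 16 (replace /xim 9): {"xim":9}
After op 17 (add /nod 88): {"nod":88,"xim":9}
After op 18 (add /jjy 35): {"jjy":35,"nod":88,"xim":9}
After op 19 (remove /jjy): {"nod":88,"xim":9}
After op 20 (add /x 95): {"nod":88,"x":95,"xim":9}
Value at /xim: 9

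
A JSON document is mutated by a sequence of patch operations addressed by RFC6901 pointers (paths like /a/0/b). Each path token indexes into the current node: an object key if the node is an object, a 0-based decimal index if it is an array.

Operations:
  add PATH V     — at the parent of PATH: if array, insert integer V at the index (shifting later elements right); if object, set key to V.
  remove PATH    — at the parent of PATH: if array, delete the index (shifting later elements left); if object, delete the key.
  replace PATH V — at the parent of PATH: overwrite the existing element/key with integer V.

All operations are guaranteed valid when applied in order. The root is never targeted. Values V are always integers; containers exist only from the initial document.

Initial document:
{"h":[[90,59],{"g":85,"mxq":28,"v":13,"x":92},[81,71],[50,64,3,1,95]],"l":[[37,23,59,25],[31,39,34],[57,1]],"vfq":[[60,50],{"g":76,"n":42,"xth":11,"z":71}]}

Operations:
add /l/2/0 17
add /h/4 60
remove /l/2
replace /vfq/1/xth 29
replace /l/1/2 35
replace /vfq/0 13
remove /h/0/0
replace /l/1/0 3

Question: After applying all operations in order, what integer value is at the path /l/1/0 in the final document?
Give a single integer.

Answer: 3

Derivation:
After op 1 (add /l/2/0 17): {"h":[[90,59],{"g":85,"mxq":28,"v":13,"x":92},[81,71],[50,64,3,1,95]],"l":[[37,23,59,25],[31,39,34],[17,57,1]],"vfq":[[60,50],{"g":76,"n":42,"xth":11,"z":71}]}
After op 2 (add /h/4 60): {"h":[[90,59],{"g":85,"mxq":28,"v":13,"x":92},[81,71],[50,64,3,1,95],60],"l":[[37,23,59,25],[31,39,34],[17,57,1]],"vfq":[[60,50],{"g":76,"n":42,"xth":11,"z":71}]}
After op 3 (remove /l/2): {"h":[[90,59],{"g":85,"mxq":28,"v":13,"x":92},[81,71],[50,64,3,1,95],60],"l":[[37,23,59,25],[31,39,34]],"vfq":[[60,50],{"g":76,"n":42,"xth":11,"z":71}]}
After op 4 (replace /vfq/1/xth 29): {"h":[[90,59],{"g":85,"mxq":28,"v":13,"x":92},[81,71],[50,64,3,1,95],60],"l":[[37,23,59,25],[31,39,34]],"vfq":[[60,50],{"g":76,"n":42,"xth":29,"z":71}]}
After op 5 (replace /l/1/2 35): {"h":[[90,59],{"g":85,"mxq":28,"v":13,"x":92},[81,71],[50,64,3,1,95],60],"l":[[37,23,59,25],[31,39,35]],"vfq":[[60,50],{"g":76,"n":42,"xth":29,"z":71}]}
After op 6 (replace /vfq/0 13): {"h":[[90,59],{"g":85,"mxq":28,"v":13,"x":92},[81,71],[50,64,3,1,95],60],"l":[[37,23,59,25],[31,39,35]],"vfq":[13,{"g":76,"n":42,"xth":29,"z":71}]}
After op 7 (remove /h/0/0): {"h":[[59],{"g":85,"mxq":28,"v":13,"x":92},[81,71],[50,64,3,1,95],60],"l":[[37,23,59,25],[31,39,35]],"vfq":[13,{"g":76,"n":42,"xth":29,"z":71}]}
After op 8 (replace /l/1/0 3): {"h":[[59],{"g":85,"mxq":28,"v":13,"x":92},[81,71],[50,64,3,1,95],60],"l":[[37,23,59,25],[3,39,35]],"vfq":[13,{"g":76,"n":42,"xth":29,"z":71}]}
Value at /l/1/0: 3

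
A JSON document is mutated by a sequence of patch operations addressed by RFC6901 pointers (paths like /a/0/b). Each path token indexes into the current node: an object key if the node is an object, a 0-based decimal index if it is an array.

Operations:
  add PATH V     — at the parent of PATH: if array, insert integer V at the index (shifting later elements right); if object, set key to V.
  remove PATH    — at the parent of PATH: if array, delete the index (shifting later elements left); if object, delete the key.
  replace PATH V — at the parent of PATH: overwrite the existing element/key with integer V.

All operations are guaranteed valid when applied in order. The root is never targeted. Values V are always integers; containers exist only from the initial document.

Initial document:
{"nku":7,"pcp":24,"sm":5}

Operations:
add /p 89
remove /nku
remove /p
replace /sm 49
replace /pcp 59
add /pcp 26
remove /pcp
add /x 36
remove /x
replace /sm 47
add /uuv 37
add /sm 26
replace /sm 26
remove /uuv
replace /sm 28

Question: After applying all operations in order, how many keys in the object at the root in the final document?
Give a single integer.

After op 1 (add /p 89): {"nku":7,"p":89,"pcp":24,"sm":5}
After op 2 (remove /nku): {"p":89,"pcp":24,"sm":5}
After op 3 (remove /p): {"pcp":24,"sm":5}
After op 4 (replace /sm 49): {"pcp":24,"sm":49}
After op 5 (replace /pcp 59): {"pcp":59,"sm":49}
After op 6 (add /pcp 26): {"pcp":26,"sm":49}
After op 7 (remove /pcp): {"sm":49}
After op 8 (add /x 36): {"sm":49,"x":36}
After op 9 (remove /x): {"sm":49}
After op 10 (replace /sm 47): {"sm":47}
After op 11 (add /uuv 37): {"sm":47,"uuv":37}
After op 12 (add /sm 26): {"sm":26,"uuv":37}
After op 13 (replace /sm 26): {"sm":26,"uuv":37}
After op 14 (remove /uuv): {"sm":26}
After op 15 (replace /sm 28): {"sm":28}
Size at the root: 1

Answer: 1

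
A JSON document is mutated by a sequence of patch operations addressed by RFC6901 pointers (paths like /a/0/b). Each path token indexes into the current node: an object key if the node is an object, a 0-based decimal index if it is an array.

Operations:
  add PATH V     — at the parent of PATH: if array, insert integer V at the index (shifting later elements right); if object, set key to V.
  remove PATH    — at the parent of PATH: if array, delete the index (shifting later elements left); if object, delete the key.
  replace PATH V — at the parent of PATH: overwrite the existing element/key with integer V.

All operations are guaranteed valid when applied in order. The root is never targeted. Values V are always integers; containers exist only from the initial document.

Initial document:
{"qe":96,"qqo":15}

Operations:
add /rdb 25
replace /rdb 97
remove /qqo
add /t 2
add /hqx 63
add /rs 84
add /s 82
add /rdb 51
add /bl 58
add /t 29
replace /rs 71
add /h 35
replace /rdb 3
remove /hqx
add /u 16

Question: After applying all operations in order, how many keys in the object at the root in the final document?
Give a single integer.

After op 1 (add /rdb 25): {"qe":96,"qqo":15,"rdb":25}
After op 2 (replace /rdb 97): {"qe":96,"qqo":15,"rdb":97}
After op 3 (remove /qqo): {"qe":96,"rdb":97}
After op 4 (add /t 2): {"qe":96,"rdb":97,"t":2}
After op 5 (add /hqx 63): {"hqx":63,"qe":96,"rdb":97,"t":2}
After op 6 (add /rs 84): {"hqx":63,"qe":96,"rdb":97,"rs":84,"t":2}
After op 7 (add /s 82): {"hqx":63,"qe":96,"rdb":97,"rs":84,"s":82,"t":2}
After op 8 (add /rdb 51): {"hqx":63,"qe":96,"rdb":51,"rs":84,"s":82,"t":2}
After op 9 (add /bl 58): {"bl":58,"hqx":63,"qe":96,"rdb":51,"rs":84,"s":82,"t":2}
After op 10 (add /t 29): {"bl":58,"hqx":63,"qe":96,"rdb":51,"rs":84,"s":82,"t":29}
After op 11 (replace /rs 71): {"bl":58,"hqx":63,"qe":96,"rdb":51,"rs":71,"s":82,"t":29}
After op 12 (add /h 35): {"bl":58,"h":35,"hqx":63,"qe":96,"rdb":51,"rs":71,"s":82,"t":29}
After op 13 (replace /rdb 3): {"bl":58,"h":35,"hqx":63,"qe":96,"rdb":3,"rs":71,"s":82,"t":29}
After op 14 (remove /hqx): {"bl":58,"h":35,"qe":96,"rdb":3,"rs":71,"s":82,"t":29}
After op 15 (add /u 16): {"bl":58,"h":35,"qe":96,"rdb":3,"rs":71,"s":82,"t":29,"u":16}
Size at the root: 8

Answer: 8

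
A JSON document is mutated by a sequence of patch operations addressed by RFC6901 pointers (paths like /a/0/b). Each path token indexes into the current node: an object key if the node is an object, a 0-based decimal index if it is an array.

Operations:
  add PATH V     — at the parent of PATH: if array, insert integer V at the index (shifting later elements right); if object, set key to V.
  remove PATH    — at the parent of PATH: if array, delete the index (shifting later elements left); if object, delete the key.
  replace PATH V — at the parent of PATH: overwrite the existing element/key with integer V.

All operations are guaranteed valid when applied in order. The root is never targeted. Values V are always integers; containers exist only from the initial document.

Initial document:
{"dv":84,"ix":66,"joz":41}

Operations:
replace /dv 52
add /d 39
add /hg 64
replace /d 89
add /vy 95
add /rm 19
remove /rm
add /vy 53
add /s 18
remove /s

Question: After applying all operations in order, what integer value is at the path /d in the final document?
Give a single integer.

After op 1 (replace /dv 52): {"dv":52,"ix":66,"joz":41}
After op 2 (add /d 39): {"d":39,"dv":52,"ix":66,"joz":41}
After op 3 (add /hg 64): {"d":39,"dv":52,"hg":64,"ix":66,"joz":41}
After op 4 (replace /d 89): {"d":89,"dv":52,"hg":64,"ix":66,"joz":41}
After op 5 (add /vy 95): {"d":89,"dv":52,"hg":64,"ix":66,"joz":41,"vy":95}
After op 6 (add /rm 19): {"d":89,"dv":52,"hg":64,"ix":66,"joz":41,"rm":19,"vy":95}
After op 7 (remove /rm): {"d":89,"dv":52,"hg":64,"ix":66,"joz":41,"vy":95}
After op 8 (add /vy 53): {"d":89,"dv":52,"hg":64,"ix":66,"joz":41,"vy":53}
After op 9 (add /s 18): {"d":89,"dv":52,"hg":64,"ix":66,"joz":41,"s":18,"vy":53}
After op 10 (remove /s): {"d":89,"dv":52,"hg":64,"ix":66,"joz":41,"vy":53}
Value at /d: 89

Answer: 89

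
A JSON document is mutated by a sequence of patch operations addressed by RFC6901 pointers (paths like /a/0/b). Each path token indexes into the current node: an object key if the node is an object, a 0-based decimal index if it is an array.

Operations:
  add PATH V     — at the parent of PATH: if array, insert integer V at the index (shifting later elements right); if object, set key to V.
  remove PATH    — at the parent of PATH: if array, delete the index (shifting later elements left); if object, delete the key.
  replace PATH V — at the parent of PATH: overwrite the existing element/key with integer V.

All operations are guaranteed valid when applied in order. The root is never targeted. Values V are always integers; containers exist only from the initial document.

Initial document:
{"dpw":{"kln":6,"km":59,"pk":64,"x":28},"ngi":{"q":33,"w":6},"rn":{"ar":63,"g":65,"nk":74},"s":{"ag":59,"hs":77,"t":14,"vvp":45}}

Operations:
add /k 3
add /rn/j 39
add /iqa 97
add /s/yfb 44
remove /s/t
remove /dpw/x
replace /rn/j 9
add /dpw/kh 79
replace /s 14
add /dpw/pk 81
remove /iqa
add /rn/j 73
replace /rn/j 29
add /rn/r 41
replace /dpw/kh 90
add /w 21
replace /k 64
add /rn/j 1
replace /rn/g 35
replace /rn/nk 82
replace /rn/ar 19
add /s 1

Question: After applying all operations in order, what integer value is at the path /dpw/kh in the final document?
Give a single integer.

Answer: 90

Derivation:
After op 1 (add /k 3): {"dpw":{"kln":6,"km":59,"pk":64,"x":28},"k":3,"ngi":{"q":33,"w":6},"rn":{"ar":63,"g":65,"nk":74},"s":{"ag":59,"hs":77,"t":14,"vvp":45}}
After op 2 (add /rn/j 39): {"dpw":{"kln":6,"km":59,"pk":64,"x":28},"k":3,"ngi":{"q":33,"w":6},"rn":{"ar":63,"g":65,"j":39,"nk":74},"s":{"ag":59,"hs":77,"t":14,"vvp":45}}
After op 3 (add /iqa 97): {"dpw":{"kln":6,"km":59,"pk":64,"x":28},"iqa":97,"k":3,"ngi":{"q":33,"w":6},"rn":{"ar":63,"g":65,"j":39,"nk":74},"s":{"ag":59,"hs":77,"t":14,"vvp":45}}
After op 4 (add /s/yfb 44): {"dpw":{"kln":6,"km":59,"pk":64,"x":28},"iqa":97,"k":3,"ngi":{"q":33,"w":6},"rn":{"ar":63,"g":65,"j":39,"nk":74},"s":{"ag":59,"hs":77,"t":14,"vvp":45,"yfb":44}}
After op 5 (remove /s/t): {"dpw":{"kln":6,"km":59,"pk":64,"x":28},"iqa":97,"k":3,"ngi":{"q":33,"w":6},"rn":{"ar":63,"g":65,"j":39,"nk":74},"s":{"ag":59,"hs":77,"vvp":45,"yfb":44}}
After op 6 (remove /dpw/x): {"dpw":{"kln":6,"km":59,"pk":64},"iqa":97,"k":3,"ngi":{"q":33,"w":6},"rn":{"ar":63,"g":65,"j":39,"nk":74},"s":{"ag":59,"hs":77,"vvp":45,"yfb":44}}
After op 7 (replace /rn/j 9): {"dpw":{"kln":6,"km":59,"pk":64},"iqa":97,"k":3,"ngi":{"q":33,"w":6},"rn":{"ar":63,"g":65,"j":9,"nk":74},"s":{"ag":59,"hs":77,"vvp":45,"yfb":44}}
After op 8 (add /dpw/kh 79): {"dpw":{"kh":79,"kln":6,"km":59,"pk":64},"iqa":97,"k":3,"ngi":{"q":33,"w":6},"rn":{"ar":63,"g":65,"j":9,"nk":74},"s":{"ag":59,"hs":77,"vvp":45,"yfb":44}}
After op 9 (replace /s 14): {"dpw":{"kh":79,"kln":6,"km":59,"pk":64},"iqa":97,"k":3,"ngi":{"q":33,"w":6},"rn":{"ar":63,"g":65,"j":9,"nk":74},"s":14}
After op 10 (add /dpw/pk 81): {"dpw":{"kh":79,"kln":6,"km":59,"pk":81},"iqa":97,"k":3,"ngi":{"q":33,"w":6},"rn":{"ar":63,"g":65,"j":9,"nk":74},"s":14}
After op 11 (remove /iqa): {"dpw":{"kh":79,"kln":6,"km":59,"pk":81},"k":3,"ngi":{"q":33,"w":6},"rn":{"ar":63,"g":65,"j":9,"nk":74},"s":14}
After op 12 (add /rn/j 73): {"dpw":{"kh":79,"kln":6,"km":59,"pk":81},"k":3,"ngi":{"q":33,"w":6},"rn":{"ar":63,"g":65,"j":73,"nk":74},"s":14}
After op 13 (replace /rn/j 29): {"dpw":{"kh":79,"kln":6,"km":59,"pk":81},"k":3,"ngi":{"q":33,"w":6},"rn":{"ar":63,"g":65,"j":29,"nk":74},"s":14}
After op 14 (add /rn/r 41): {"dpw":{"kh":79,"kln":6,"km":59,"pk":81},"k":3,"ngi":{"q":33,"w":6},"rn":{"ar":63,"g":65,"j":29,"nk":74,"r":41},"s":14}
After op 15 (replace /dpw/kh 90): {"dpw":{"kh":90,"kln":6,"km":59,"pk":81},"k":3,"ngi":{"q":33,"w":6},"rn":{"ar":63,"g":65,"j":29,"nk":74,"r":41},"s":14}
After op 16 (add /w 21): {"dpw":{"kh":90,"kln":6,"km":59,"pk":81},"k":3,"ngi":{"q":33,"w":6},"rn":{"ar":63,"g":65,"j":29,"nk":74,"r":41},"s":14,"w":21}
After op 17 (replace /k 64): {"dpw":{"kh":90,"kln":6,"km":59,"pk":81},"k":64,"ngi":{"q":33,"w":6},"rn":{"ar":63,"g":65,"j":29,"nk":74,"r":41},"s":14,"w":21}
After op 18 (add /rn/j 1): {"dpw":{"kh":90,"kln":6,"km":59,"pk":81},"k":64,"ngi":{"q":33,"w":6},"rn":{"ar":63,"g":65,"j":1,"nk":74,"r":41},"s":14,"w":21}
After op 19 (replace /rn/g 35): {"dpw":{"kh":90,"kln":6,"km":59,"pk":81},"k":64,"ngi":{"q":33,"w":6},"rn":{"ar":63,"g":35,"j":1,"nk":74,"r":41},"s":14,"w":21}
After op 20 (replace /rn/nk 82): {"dpw":{"kh":90,"kln":6,"km":59,"pk":81},"k":64,"ngi":{"q":33,"w":6},"rn":{"ar":63,"g":35,"j":1,"nk":82,"r":41},"s":14,"w":21}
After op 21 (replace /rn/ar 19): {"dpw":{"kh":90,"kln":6,"km":59,"pk":81},"k":64,"ngi":{"q":33,"w":6},"rn":{"ar":19,"g":35,"j":1,"nk":82,"r":41},"s":14,"w":21}
After op 22 (add /s 1): {"dpw":{"kh":90,"kln":6,"km":59,"pk":81},"k":64,"ngi":{"q":33,"w":6},"rn":{"ar":19,"g":35,"j":1,"nk":82,"r":41},"s":1,"w":21}
Value at /dpw/kh: 90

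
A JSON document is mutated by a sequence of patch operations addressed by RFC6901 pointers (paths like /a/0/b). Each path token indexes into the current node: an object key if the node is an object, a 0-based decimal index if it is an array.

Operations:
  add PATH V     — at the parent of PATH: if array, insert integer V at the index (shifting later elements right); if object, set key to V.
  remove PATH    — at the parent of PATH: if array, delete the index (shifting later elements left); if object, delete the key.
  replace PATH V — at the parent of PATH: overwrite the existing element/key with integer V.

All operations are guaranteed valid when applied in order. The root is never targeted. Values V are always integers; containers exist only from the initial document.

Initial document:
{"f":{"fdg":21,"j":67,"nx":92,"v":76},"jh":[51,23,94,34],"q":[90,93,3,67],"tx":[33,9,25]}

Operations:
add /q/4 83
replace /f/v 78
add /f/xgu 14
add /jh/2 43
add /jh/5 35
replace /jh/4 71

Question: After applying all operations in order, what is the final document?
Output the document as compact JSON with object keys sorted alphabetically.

After op 1 (add /q/4 83): {"f":{"fdg":21,"j":67,"nx":92,"v":76},"jh":[51,23,94,34],"q":[90,93,3,67,83],"tx":[33,9,25]}
After op 2 (replace /f/v 78): {"f":{"fdg":21,"j":67,"nx":92,"v":78},"jh":[51,23,94,34],"q":[90,93,3,67,83],"tx":[33,9,25]}
After op 3 (add /f/xgu 14): {"f":{"fdg":21,"j":67,"nx":92,"v":78,"xgu":14},"jh":[51,23,94,34],"q":[90,93,3,67,83],"tx":[33,9,25]}
After op 4 (add /jh/2 43): {"f":{"fdg":21,"j":67,"nx":92,"v":78,"xgu":14},"jh":[51,23,43,94,34],"q":[90,93,3,67,83],"tx":[33,9,25]}
After op 5 (add /jh/5 35): {"f":{"fdg":21,"j":67,"nx":92,"v":78,"xgu":14},"jh":[51,23,43,94,34,35],"q":[90,93,3,67,83],"tx":[33,9,25]}
After op 6 (replace /jh/4 71): {"f":{"fdg":21,"j":67,"nx":92,"v":78,"xgu":14},"jh":[51,23,43,94,71,35],"q":[90,93,3,67,83],"tx":[33,9,25]}

Answer: {"f":{"fdg":21,"j":67,"nx":92,"v":78,"xgu":14},"jh":[51,23,43,94,71,35],"q":[90,93,3,67,83],"tx":[33,9,25]}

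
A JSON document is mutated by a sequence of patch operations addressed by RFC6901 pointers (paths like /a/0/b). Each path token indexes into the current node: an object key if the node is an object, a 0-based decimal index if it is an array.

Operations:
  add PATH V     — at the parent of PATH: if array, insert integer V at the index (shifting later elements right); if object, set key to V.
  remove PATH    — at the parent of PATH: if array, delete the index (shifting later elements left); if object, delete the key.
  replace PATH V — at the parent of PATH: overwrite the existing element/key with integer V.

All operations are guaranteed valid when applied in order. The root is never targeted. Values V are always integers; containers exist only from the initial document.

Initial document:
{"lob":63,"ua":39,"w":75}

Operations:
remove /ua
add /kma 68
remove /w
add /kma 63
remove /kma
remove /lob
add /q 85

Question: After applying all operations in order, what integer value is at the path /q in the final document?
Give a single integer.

Answer: 85

Derivation:
After op 1 (remove /ua): {"lob":63,"w":75}
After op 2 (add /kma 68): {"kma":68,"lob":63,"w":75}
After op 3 (remove /w): {"kma":68,"lob":63}
After op 4 (add /kma 63): {"kma":63,"lob":63}
After op 5 (remove /kma): {"lob":63}
After op 6 (remove /lob): {}
After op 7 (add /q 85): {"q":85}
Value at /q: 85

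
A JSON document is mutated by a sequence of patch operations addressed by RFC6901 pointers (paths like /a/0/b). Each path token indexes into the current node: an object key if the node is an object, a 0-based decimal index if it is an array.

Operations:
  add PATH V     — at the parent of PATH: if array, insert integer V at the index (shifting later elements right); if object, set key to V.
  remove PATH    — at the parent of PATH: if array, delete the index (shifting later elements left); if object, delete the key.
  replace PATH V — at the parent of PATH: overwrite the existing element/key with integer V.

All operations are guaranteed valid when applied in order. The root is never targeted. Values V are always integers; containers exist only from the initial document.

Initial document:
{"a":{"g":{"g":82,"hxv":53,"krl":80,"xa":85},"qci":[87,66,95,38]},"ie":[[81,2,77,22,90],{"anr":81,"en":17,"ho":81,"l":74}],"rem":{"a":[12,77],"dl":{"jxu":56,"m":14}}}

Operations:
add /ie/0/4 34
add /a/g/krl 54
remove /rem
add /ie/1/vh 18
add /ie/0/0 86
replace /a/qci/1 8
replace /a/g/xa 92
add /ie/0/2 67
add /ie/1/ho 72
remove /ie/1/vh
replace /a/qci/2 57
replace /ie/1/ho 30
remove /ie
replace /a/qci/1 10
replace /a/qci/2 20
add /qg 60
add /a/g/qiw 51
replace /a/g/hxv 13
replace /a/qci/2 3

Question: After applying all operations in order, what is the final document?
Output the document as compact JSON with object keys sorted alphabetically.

After op 1 (add /ie/0/4 34): {"a":{"g":{"g":82,"hxv":53,"krl":80,"xa":85},"qci":[87,66,95,38]},"ie":[[81,2,77,22,34,90],{"anr":81,"en":17,"ho":81,"l":74}],"rem":{"a":[12,77],"dl":{"jxu":56,"m":14}}}
After op 2 (add /a/g/krl 54): {"a":{"g":{"g":82,"hxv":53,"krl":54,"xa":85},"qci":[87,66,95,38]},"ie":[[81,2,77,22,34,90],{"anr":81,"en":17,"ho":81,"l":74}],"rem":{"a":[12,77],"dl":{"jxu":56,"m":14}}}
After op 3 (remove /rem): {"a":{"g":{"g":82,"hxv":53,"krl":54,"xa":85},"qci":[87,66,95,38]},"ie":[[81,2,77,22,34,90],{"anr":81,"en":17,"ho":81,"l":74}]}
After op 4 (add /ie/1/vh 18): {"a":{"g":{"g":82,"hxv":53,"krl":54,"xa":85},"qci":[87,66,95,38]},"ie":[[81,2,77,22,34,90],{"anr":81,"en":17,"ho":81,"l":74,"vh":18}]}
After op 5 (add /ie/0/0 86): {"a":{"g":{"g":82,"hxv":53,"krl":54,"xa":85},"qci":[87,66,95,38]},"ie":[[86,81,2,77,22,34,90],{"anr":81,"en":17,"ho":81,"l":74,"vh":18}]}
After op 6 (replace /a/qci/1 8): {"a":{"g":{"g":82,"hxv":53,"krl":54,"xa":85},"qci":[87,8,95,38]},"ie":[[86,81,2,77,22,34,90],{"anr":81,"en":17,"ho":81,"l":74,"vh":18}]}
After op 7 (replace /a/g/xa 92): {"a":{"g":{"g":82,"hxv":53,"krl":54,"xa":92},"qci":[87,8,95,38]},"ie":[[86,81,2,77,22,34,90],{"anr":81,"en":17,"ho":81,"l":74,"vh":18}]}
After op 8 (add /ie/0/2 67): {"a":{"g":{"g":82,"hxv":53,"krl":54,"xa":92},"qci":[87,8,95,38]},"ie":[[86,81,67,2,77,22,34,90],{"anr":81,"en":17,"ho":81,"l":74,"vh":18}]}
After op 9 (add /ie/1/ho 72): {"a":{"g":{"g":82,"hxv":53,"krl":54,"xa":92},"qci":[87,8,95,38]},"ie":[[86,81,67,2,77,22,34,90],{"anr":81,"en":17,"ho":72,"l":74,"vh":18}]}
After op 10 (remove /ie/1/vh): {"a":{"g":{"g":82,"hxv":53,"krl":54,"xa":92},"qci":[87,8,95,38]},"ie":[[86,81,67,2,77,22,34,90],{"anr":81,"en":17,"ho":72,"l":74}]}
After op 11 (replace /a/qci/2 57): {"a":{"g":{"g":82,"hxv":53,"krl":54,"xa":92},"qci":[87,8,57,38]},"ie":[[86,81,67,2,77,22,34,90],{"anr":81,"en":17,"ho":72,"l":74}]}
After op 12 (replace /ie/1/ho 30): {"a":{"g":{"g":82,"hxv":53,"krl":54,"xa":92},"qci":[87,8,57,38]},"ie":[[86,81,67,2,77,22,34,90],{"anr":81,"en":17,"ho":30,"l":74}]}
After op 13 (remove /ie): {"a":{"g":{"g":82,"hxv":53,"krl":54,"xa":92},"qci":[87,8,57,38]}}
After op 14 (replace /a/qci/1 10): {"a":{"g":{"g":82,"hxv":53,"krl":54,"xa":92},"qci":[87,10,57,38]}}
After op 15 (replace /a/qci/2 20): {"a":{"g":{"g":82,"hxv":53,"krl":54,"xa":92},"qci":[87,10,20,38]}}
After op 16 (add /qg 60): {"a":{"g":{"g":82,"hxv":53,"krl":54,"xa":92},"qci":[87,10,20,38]},"qg":60}
After op 17 (add /a/g/qiw 51): {"a":{"g":{"g":82,"hxv":53,"krl":54,"qiw":51,"xa":92},"qci":[87,10,20,38]},"qg":60}
After op 18 (replace /a/g/hxv 13): {"a":{"g":{"g":82,"hxv":13,"krl":54,"qiw":51,"xa":92},"qci":[87,10,20,38]},"qg":60}
After op 19 (replace /a/qci/2 3): {"a":{"g":{"g":82,"hxv":13,"krl":54,"qiw":51,"xa":92},"qci":[87,10,3,38]},"qg":60}

Answer: {"a":{"g":{"g":82,"hxv":13,"krl":54,"qiw":51,"xa":92},"qci":[87,10,3,38]},"qg":60}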